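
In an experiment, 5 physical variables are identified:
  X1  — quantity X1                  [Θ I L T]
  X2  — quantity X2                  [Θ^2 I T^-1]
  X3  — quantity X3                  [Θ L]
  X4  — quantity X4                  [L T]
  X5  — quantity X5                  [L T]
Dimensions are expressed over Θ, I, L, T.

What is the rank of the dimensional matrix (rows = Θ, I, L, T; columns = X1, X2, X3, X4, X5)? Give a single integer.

Exponent matrix [Θ,I,L,T] × [X1,X2,X3,X4,X5]:
  Θ: [ 1  2  1  0  0]
  I: [ 1  1  0  0  0]
  L: [ 1  0  1  1  1]
  T: [ 1 -1  0  1  1]
Echelon form has 3 nonzero rows (pivots: X1,X2,X3)

3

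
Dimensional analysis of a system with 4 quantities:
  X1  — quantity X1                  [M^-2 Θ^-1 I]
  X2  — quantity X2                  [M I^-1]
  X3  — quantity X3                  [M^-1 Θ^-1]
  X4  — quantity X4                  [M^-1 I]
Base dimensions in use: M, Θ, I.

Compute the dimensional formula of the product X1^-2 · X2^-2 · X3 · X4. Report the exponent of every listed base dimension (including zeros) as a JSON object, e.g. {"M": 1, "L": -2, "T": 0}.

{"M": 0, "Θ": 1, "I": 1}

Dimensional matrix (M×Θ×I by X1×X2×X3×X4):
  M: [-2  1 -1 -1]
  Θ: [-1  0 -1  0]
  I: [ 1 -1  0  1]
  [M]: (-2)·-2+(-2)·1+(1)·-1+(1)·-1 = 0
  [Θ]: (-2)·-1+(-2)·0+(1)·-1+(1)·0 = 1
  [I]: (-2)·1+(-2)·-1+(1)·0+(1)·1 = 1
⇒ Θ I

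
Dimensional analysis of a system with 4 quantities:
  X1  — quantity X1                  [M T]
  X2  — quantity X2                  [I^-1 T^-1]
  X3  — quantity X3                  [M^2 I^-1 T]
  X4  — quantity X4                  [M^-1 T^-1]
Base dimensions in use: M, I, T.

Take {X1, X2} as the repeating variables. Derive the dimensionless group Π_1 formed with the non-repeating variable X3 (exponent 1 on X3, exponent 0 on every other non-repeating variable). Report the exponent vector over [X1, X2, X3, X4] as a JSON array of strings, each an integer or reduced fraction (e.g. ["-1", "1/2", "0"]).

Exponent matrix [M,I,T] × [X1,X2,X3,X4]:
  M: [ 1  0  2 -1]
  I: [ 0 -1 -1  0]
  T: [ 1 -1  1 -1]
Echelon form has 2 nonzero rows (pivots: X1,X2)
Repeat: X1,X2; free: X3,X4
RREF:
  r0: [   1    0    2   -1]
  r1: [   0    1    1    0]
  r2: [   0    0    0    0]
Fix exponent of X3 at 1, X4 at 0; solve each RREF row for its pivot's exponent:
  r0: exp(X1) + (2)·1 = 0 ⇒ exp(X1) = -2
  r1: exp(X2) + (1)·1 = 0 ⇒ exp(X2) = -1
Π_1 = X1^-2 · X2^-1 · X3

["-2", "-1", "1", "0"]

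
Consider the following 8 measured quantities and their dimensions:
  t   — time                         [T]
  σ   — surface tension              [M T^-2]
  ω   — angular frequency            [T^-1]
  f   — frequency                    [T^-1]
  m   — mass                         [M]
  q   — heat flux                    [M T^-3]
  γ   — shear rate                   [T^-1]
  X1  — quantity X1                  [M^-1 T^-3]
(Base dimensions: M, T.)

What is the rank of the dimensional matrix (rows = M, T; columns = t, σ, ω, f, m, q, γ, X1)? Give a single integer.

Exponent matrix [M,T] × [t,σ,ω,f,m,q,γ,X1]:
  M: [ 0  1  0  0  1  1  0 -1]
  T: [ 1 -2 -1 -1  0 -3 -1 -3]
RREF → pivots at {t,σ} ⇒ r = 2

2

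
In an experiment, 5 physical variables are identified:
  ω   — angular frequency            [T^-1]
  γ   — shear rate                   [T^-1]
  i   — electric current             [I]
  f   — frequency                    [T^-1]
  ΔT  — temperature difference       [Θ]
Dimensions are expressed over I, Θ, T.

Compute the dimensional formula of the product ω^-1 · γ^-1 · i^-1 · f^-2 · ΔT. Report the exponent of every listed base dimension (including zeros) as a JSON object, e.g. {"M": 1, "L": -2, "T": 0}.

Exponent matrix [I,Θ,T] × [ω,γ,i,f,ΔT]:
  I: [ 0  0  1  0  0]
  Θ: [ 0  0  0  0  1]
  T: [-1 -1  0 -1  0]
  [I]: (-1)·0+(-1)·0+(-1)·1+(-2)·0+(1)·0 = -1
  [Θ]: (-1)·0+(-1)·0+(-1)·0+(-2)·0+(1)·1 = 1
  [T]: (-1)·-1+(-1)·-1+(-1)·0+(-2)·-1+(1)·0 = 4
⇒ I^-1 Θ T^4

{"I": -1, "Θ": 1, "T": 4}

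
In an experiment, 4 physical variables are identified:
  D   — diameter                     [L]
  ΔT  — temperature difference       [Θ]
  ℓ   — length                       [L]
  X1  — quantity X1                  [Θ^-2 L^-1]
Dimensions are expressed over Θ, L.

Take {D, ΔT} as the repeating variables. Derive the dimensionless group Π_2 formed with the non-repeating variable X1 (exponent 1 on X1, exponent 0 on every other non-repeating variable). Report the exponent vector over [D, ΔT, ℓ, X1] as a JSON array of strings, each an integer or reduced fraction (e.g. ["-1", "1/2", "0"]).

["1", "2", "0", "1"]

Exponent matrix [Θ,L] × [D,ΔT,ℓ,X1]:
  Θ: [ 0  1  0 -2]
  L: [ 1  0  1 -1]
Row reduction gives pivot columns D,ΔT; rank = 2
Repeat: D,ΔT; free: ℓ,X1
RREF:
  r0: [   1    0    1   -1]
  r1: [   0    1    0   -2]
Fix exponent of X1 at 1, ℓ at 0; solve each RREF row for its pivot's exponent:
  r0: exp(D) + (-1)·1 = 0 ⇒ exp(D) = 1
  r1: exp(ΔT) + (-2)·1 = 0 ⇒ exp(ΔT) = 2
Π_2 = D · ΔT^2 · X1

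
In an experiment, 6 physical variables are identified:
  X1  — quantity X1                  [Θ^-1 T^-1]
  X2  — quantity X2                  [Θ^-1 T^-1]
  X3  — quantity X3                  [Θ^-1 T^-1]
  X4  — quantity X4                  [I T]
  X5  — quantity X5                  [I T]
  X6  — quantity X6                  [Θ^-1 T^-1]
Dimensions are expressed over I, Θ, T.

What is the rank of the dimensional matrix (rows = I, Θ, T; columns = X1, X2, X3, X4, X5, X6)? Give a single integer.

Dimensional matrix (I×Θ×T by X1×X2×X3×X4×X5×X6):
  I: [ 0  0  0  1  1  0]
  Θ: [-1 -1 -1  0  0 -1]
  T: [-1 -1 -1  1  1 -1]
Row reduction gives pivot columns X1,X4; rank = 2

2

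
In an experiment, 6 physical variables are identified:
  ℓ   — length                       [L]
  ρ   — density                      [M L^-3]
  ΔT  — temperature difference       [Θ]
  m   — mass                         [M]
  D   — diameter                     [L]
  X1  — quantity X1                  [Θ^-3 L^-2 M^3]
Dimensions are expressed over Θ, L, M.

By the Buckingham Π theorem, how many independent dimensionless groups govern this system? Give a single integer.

3

Write exponents as rows Θ,L,M / cols ℓ,ρ,ΔT,m,D,X1:
  Θ: [ 0  0  1  0  0 -3]
  L: [ 1 -3  0  0  1 -2]
  M: [ 0  1  0  1  0  3]
Row reduction gives pivot columns ℓ,ρ,ΔT; rank = 3
Π count = n − r = 6 − 3 = 3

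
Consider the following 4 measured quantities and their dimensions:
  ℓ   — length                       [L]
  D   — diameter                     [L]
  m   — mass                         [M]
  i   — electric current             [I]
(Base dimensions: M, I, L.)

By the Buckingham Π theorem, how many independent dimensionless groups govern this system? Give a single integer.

1

Dimensional matrix (M×I×L by ℓ×D×m×i):
  M: [ 0  0  1  0]
  I: [ 0  0  0  1]
  L: [ 1  1  0  0]
Echelon form has 3 nonzero rows (pivots: ℓ,m,i)
n=4, r=3 ⇒ 1 dimensionless group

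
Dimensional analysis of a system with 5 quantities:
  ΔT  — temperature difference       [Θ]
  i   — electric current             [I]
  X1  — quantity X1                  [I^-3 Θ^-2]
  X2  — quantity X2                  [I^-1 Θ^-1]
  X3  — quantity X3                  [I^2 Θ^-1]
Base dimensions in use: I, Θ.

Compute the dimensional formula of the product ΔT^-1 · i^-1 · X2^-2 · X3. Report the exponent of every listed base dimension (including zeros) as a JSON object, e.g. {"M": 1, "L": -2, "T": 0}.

Write exponents as rows I,Θ / cols ΔT,i,X1,X2,X3:
  I: [ 0  1 -3 -1  2]
  Θ: [ 1  0 -2 -1 -1]
  [I]: (-1)·0+(-1)·1+(-2)·-1+(1)·2 = 3
  [Θ]: (-1)·1+(-1)·0+(-2)·-1+(1)·-1 = 0
⇒ I^3

{"I": 3, "Θ": 0}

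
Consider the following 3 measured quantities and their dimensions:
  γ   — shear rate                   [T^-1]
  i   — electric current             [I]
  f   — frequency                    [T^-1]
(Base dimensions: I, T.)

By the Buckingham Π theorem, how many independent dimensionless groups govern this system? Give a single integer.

Exponent matrix [I,T] × [γ,i,f]:
  I: [ 0  1  0]
  T: [-1  0 -1]
Row reduction gives pivot columns γ,i; rank = 2
n=3, r=2 ⇒ 1 dimensionless group

1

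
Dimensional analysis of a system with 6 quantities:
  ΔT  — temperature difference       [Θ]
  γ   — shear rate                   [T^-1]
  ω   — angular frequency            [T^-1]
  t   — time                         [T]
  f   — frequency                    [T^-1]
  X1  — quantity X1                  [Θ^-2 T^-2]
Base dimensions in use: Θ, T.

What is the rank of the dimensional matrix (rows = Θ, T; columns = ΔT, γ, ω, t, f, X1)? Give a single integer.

Write exponents as rows Θ,T / cols ΔT,γ,ω,t,f,X1:
  Θ: [ 1  0  0  0  0 -2]
  T: [ 0 -1 -1  1 -1 -2]
Echelon form has 2 nonzero rows (pivots: ΔT,γ)

2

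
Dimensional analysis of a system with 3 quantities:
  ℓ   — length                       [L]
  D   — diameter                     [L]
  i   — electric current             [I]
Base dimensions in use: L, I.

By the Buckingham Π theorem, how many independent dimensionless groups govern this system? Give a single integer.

Exponent matrix [L,I] × [ℓ,D,i]:
  L: [ 1  1  0]
  I: [ 0  0  1]
Echelon form has 2 nonzero rows (pivots: ℓ,i)
n=3, r=2 ⇒ 1 dimensionless group

1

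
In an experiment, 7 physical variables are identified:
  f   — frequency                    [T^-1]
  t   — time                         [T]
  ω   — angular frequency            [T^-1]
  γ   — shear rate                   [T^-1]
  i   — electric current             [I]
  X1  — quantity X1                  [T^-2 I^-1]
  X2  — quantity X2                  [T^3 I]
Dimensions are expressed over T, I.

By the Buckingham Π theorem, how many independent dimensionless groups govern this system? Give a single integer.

Dimensional matrix (T×I by f×t×ω×γ×i×X1×X2):
  T: [-1  1 -1 -1  0 -2  3]
  I: [ 0  0  0  0  1 -1  1]
RREF → pivots at {f,i} ⇒ r = 2
n=7, r=2 ⇒ 5 dimensionless groups

5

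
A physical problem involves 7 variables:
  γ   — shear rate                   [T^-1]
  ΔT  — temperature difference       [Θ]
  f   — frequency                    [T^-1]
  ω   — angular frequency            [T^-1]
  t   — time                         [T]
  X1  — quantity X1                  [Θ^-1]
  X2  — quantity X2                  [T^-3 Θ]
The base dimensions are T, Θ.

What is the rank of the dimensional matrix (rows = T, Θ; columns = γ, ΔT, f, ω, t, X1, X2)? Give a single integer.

2

Exponent matrix [T,Θ] × [γ,ΔT,f,ω,t,X1,X2]:
  T: [-1  0 -1 -1  1  0 -3]
  Θ: [ 0  1  0  0  0 -1  1]
RREF → pivots at {γ,ΔT} ⇒ r = 2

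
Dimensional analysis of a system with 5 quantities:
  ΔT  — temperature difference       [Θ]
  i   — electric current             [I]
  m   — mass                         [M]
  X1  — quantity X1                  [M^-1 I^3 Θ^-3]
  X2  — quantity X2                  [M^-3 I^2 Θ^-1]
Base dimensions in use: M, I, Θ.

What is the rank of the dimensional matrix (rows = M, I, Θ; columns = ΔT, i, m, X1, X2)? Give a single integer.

Exponent matrix [M,I,Θ] × [ΔT,i,m,X1,X2]:
  M: [ 0  0  1 -1 -3]
  I: [ 0  1  0  3  2]
  Θ: [ 1  0  0 -3 -1]
RREF → pivots at {ΔT,i,m} ⇒ r = 3

3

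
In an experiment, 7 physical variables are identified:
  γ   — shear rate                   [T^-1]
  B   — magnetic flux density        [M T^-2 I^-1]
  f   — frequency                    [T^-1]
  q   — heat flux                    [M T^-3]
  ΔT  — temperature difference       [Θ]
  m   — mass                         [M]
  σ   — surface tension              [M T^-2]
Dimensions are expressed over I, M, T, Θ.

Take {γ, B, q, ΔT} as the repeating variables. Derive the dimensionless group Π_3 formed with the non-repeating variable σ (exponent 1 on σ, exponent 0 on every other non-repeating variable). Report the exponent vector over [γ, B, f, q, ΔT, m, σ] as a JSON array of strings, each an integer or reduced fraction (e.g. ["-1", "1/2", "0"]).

Dimensional matrix (I×M×T×Θ by γ×B×f×q×ΔT×m×σ):
  I: [ 0 -1  0  0  0  0  0]
  M: [ 0  1  0  1  0  1  1]
  T: [-1 -2 -1 -3  0  0 -2]
  Θ: [ 0  0  0  0  1  0  0]
Row reduction gives pivot columns γ,B,q,ΔT; rank = 4
Pivot set = {γ,B,q,ΔT}, free = {f,m,σ}
RREF:
  r0: [   1    0    1    0    0   -3   -1]
  r1: [   0    1    0    0    0    0    0]
  r2: [   0    0    0    1    0    1    1]
  r3: [   0    0    0    0    1    0    0]
Fix exponent of σ at 1, f at 0, m at 0; solve each RREF row for its pivot's exponent:
  r0: exp(γ) + (-1)·1 = 0 ⇒ exp(γ) = 1
  r1: exp(B) + (0)·1 = 0 ⇒ exp(B) = 0
  r2: exp(q) + (1)·1 = 0 ⇒ exp(q) = -1
  r3: exp(ΔT) + (0)·1 = 0 ⇒ exp(ΔT) = 0
Π_3 = γ · q^-1 · σ

["1", "0", "0", "-1", "0", "0", "1"]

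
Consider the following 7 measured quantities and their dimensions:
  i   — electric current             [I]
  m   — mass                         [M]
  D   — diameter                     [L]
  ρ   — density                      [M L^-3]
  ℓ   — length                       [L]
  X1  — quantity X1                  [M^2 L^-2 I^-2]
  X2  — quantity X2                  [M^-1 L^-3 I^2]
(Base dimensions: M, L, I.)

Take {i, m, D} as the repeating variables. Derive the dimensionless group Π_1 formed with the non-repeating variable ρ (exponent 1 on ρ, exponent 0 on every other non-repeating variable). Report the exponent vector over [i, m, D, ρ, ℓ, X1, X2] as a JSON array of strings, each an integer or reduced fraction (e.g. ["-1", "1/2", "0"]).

Dimensional matrix (M×L×I by i×m×D×ρ×ℓ×X1×X2):
  M: [ 0  1  0  1  0  2 -1]
  L: [ 0  0  1 -3  1 -2 -3]
  I: [ 1  0  0  0  0 -2  2]
RREF → pivots at {i,m,D} ⇒ r = 3
Pivot set = {i,m,D}, free = {ρ,ℓ,X1,X2}
RREF:
  r0: [   1    0    0    0    0   -2    2]
  r1: [   0    1    0    1    0    2   -1]
  r2: [   0    0    1   -3    1   -2   -3]
Fix exponent of ρ at 1, ℓ at 0, X1 at 0, X2 at 0; solve each RREF row for its pivot's exponent:
  r0: exp(i) + (0)·1 = 0 ⇒ exp(i) = 0
  r1: exp(m) + (1)·1 = 0 ⇒ exp(m) = -1
  r2: exp(D) + (-3)·1 = 0 ⇒ exp(D) = 3
Π_1 = m^-1 · D^3 · ρ

["0", "-1", "3", "1", "0", "0", "0"]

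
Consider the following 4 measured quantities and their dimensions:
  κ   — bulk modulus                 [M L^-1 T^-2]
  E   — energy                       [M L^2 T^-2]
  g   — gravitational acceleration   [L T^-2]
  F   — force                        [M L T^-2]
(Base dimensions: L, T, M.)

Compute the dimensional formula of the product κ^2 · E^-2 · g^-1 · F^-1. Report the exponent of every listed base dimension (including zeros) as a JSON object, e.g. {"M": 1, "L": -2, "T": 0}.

{"L": -8, "T": 4, "M": -1}

Write exponents as rows L,T,M / cols κ,E,g,F:
  L: [-1  2  1  1]
  T: [-2 -2 -2 -2]
  M: [ 1  1  0  1]
  [L]: (2)·-1+(-2)·2+(-1)·1+(-1)·1 = -8
  [T]: (2)·-2+(-2)·-2+(-1)·-2+(-1)·-2 = 4
  [M]: (2)·1+(-2)·1+(-1)·0+(-1)·1 = -1
⇒ L^-8 T^4 M^-1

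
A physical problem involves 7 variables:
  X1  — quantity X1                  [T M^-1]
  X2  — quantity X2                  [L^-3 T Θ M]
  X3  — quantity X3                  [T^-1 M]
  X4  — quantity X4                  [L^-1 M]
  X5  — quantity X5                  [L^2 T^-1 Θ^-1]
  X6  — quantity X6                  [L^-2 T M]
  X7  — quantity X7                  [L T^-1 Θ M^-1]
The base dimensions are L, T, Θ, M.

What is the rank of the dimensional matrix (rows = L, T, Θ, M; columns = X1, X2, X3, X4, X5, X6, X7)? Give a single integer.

3

Write exponents as rows L,T,Θ,M / cols X1,X2,X3,X4,X5,X6,X7:
  L: [ 0 -3  0 -1  2 -2  1]
  T: [ 1  1 -1  0 -1  1 -1]
  Θ: [ 0  1  0  0 -1  0  1]
  M: [-1  1  1  1  0  1 -1]
Echelon form has 3 nonzero rows (pivots: X1,X2,X4)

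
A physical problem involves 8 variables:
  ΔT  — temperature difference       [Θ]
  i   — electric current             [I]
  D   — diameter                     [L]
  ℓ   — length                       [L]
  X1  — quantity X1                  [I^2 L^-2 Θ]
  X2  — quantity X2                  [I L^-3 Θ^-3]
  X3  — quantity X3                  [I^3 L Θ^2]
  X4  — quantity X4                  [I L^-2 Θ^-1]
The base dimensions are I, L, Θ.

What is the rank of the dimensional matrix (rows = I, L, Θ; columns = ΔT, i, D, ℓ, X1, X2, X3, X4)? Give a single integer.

Exponent matrix [I,L,Θ] × [ΔT,i,D,ℓ,X1,X2,X3,X4]:
  I: [ 0  1  0  0  2  1  3  1]
  L: [ 0  0  1  1 -2 -3  1 -2]
  Θ: [ 1  0  0  0  1 -3  2 -1]
RREF → pivots at {ΔT,i,D} ⇒ r = 3

3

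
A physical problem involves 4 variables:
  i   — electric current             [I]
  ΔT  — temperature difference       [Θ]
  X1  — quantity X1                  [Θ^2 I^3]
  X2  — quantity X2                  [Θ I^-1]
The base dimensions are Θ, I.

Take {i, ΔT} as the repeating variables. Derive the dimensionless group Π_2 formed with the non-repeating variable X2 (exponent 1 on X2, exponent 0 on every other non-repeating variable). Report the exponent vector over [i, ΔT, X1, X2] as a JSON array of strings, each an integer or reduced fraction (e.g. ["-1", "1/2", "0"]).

Dimensional matrix (Θ×I by i×ΔT×X1×X2):
  Θ: [ 0  1  2  1]
  I: [ 1  0  3 -1]
RREF → pivots at {i,ΔT} ⇒ r = 2
Repeat: i,ΔT; free: X1,X2
RREF:
  r0: [   1    0    3   -1]
  r1: [   0    1    2    1]
Fix exponent of X2 at 1, X1 at 0; solve each RREF row for its pivot's exponent:
  r0: exp(i) + (-1)·1 = 0 ⇒ exp(i) = 1
  r1: exp(ΔT) + (1)·1 = 0 ⇒ exp(ΔT) = -1
Π_2 = i · ΔT^-1 · X2

["1", "-1", "0", "1"]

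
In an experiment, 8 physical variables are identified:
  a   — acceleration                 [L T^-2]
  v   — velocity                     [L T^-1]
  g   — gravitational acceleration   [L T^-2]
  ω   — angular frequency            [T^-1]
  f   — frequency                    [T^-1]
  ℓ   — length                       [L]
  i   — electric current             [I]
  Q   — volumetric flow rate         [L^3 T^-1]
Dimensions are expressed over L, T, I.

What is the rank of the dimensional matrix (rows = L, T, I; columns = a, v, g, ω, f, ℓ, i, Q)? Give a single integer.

Exponent matrix [L,T,I] × [a,v,g,ω,f,ℓ,i,Q]:
  L: [ 1  1  1  0  0  1  0  3]
  T: [-2 -1 -2 -1 -1  0  0 -1]
  I: [ 0  0  0  0  0  0  1  0]
Echelon form has 3 nonzero rows (pivots: a,v,i)

3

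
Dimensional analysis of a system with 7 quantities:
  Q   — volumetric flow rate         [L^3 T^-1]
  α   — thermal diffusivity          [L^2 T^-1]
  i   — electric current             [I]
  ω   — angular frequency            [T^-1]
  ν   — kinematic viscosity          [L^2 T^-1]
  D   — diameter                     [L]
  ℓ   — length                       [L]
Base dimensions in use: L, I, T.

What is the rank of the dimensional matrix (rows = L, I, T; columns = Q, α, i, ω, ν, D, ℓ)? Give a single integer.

Exponent matrix [L,I,T] × [Q,α,i,ω,ν,D,ℓ]:
  L: [ 3  2  0  0  2  1  1]
  I: [ 0  0  1  0  0  0  0]
  T: [-1 -1  0 -1 -1  0  0]
RREF → pivots at {Q,α,i} ⇒ r = 3

3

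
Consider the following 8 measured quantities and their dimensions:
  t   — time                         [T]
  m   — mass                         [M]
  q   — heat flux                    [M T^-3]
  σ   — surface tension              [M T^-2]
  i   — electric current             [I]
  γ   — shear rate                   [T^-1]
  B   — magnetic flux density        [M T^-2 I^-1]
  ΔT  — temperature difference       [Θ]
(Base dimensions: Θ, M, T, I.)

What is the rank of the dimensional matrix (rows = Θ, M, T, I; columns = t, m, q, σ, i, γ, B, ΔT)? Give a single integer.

Write exponents as rows Θ,M,T,I / cols t,m,q,σ,i,γ,B,ΔT:
  Θ: [ 0  0  0  0  0  0  0  1]
  M: [ 0  1  1  1  0  0  1  0]
  T: [ 1  0 -3 -2  0 -1 -2  0]
  I: [ 0  0  0  0  1  0 -1  0]
Echelon form has 4 nonzero rows (pivots: t,m,i,ΔT)

4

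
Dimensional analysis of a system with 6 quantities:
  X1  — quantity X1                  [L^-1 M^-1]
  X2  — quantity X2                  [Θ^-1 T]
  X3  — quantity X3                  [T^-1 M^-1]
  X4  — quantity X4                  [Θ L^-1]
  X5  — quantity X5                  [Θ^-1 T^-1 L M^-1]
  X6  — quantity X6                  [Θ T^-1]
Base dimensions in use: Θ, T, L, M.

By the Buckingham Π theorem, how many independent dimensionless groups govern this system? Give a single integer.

Dimensional matrix (Θ×T×L×M by X1×X2×X3×X4×X5×X6):
  Θ: [ 0 -1  0  1 -1  1]
  T: [ 0  1 -1  0 -1 -1]
  L: [-1  0  0 -1  1  0]
  M: [-1  0 -1  0 -1  0]
Echelon form has 3 nonzero rows (pivots: X1,X2,X3)
n=6, r=3 ⇒ 3 dimensionless groups

3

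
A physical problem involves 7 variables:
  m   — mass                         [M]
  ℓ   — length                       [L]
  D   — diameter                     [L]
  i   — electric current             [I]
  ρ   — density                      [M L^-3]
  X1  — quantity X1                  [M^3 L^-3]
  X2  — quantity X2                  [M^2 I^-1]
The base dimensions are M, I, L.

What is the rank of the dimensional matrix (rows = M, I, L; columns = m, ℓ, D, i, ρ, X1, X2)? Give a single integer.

Write exponents as rows M,I,L / cols m,ℓ,D,i,ρ,X1,X2:
  M: [ 1  0  0  0  1  3  2]
  I: [ 0  0  0  1  0  0 -1]
  L: [ 0  1  1  0 -3 -3  0]
RREF → pivots at {m,ℓ,i} ⇒ r = 3

3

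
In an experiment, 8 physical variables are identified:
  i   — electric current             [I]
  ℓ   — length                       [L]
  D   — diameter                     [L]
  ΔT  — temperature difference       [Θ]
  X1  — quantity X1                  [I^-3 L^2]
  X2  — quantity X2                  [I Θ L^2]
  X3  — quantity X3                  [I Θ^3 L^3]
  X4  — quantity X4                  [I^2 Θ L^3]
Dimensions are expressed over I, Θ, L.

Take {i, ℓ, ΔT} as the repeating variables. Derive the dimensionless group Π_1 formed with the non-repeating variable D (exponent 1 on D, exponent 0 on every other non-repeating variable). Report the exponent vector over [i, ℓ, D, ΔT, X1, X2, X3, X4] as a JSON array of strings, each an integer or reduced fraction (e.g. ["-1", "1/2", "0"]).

Write exponents as rows I,Θ,L / cols i,ℓ,D,ΔT,X1,X2,X3,X4:
  I: [ 1  0  0  0 -3  1  1  2]
  Θ: [ 0  0  0  1  0  1  3  1]
  L: [ 0  1  1  0  2  2  3  3]
Echelon form has 3 nonzero rows (pivots: i,ℓ,ΔT)
Pivot set = {i,ℓ,ΔT}, free = {D,X1,X2,X3,X4}
RREF:
  r0: [   1    0    0    0   -3    1    1    2]
  r1: [   0    1    1    0    2    2    3    3]
  r2: [   0    0    0    1    0    1    3    1]
Fix exponent of D at 1, X1 at 0, X2 at 0, X3 at 0, X4 at 0; solve each RREF row for its pivot's exponent:
  r0: exp(i) + (0)·1 = 0 ⇒ exp(i) = 0
  r1: exp(ℓ) + (1)·1 = 0 ⇒ exp(ℓ) = -1
  r2: exp(ΔT) + (0)·1 = 0 ⇒ exp(ΔT) = 0
Π_1 = ℓ^-1 · D

["0", "-1", "1", "0", "0", "0", "0", "0"]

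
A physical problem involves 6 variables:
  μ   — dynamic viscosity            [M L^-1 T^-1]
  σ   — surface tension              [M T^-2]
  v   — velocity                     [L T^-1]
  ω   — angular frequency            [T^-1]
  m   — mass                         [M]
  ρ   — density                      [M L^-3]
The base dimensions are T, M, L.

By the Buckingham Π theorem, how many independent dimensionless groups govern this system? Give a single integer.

3

Dimensional matrix (T×M×L by μ×σ×v×ω×m×ρ):
  T: [-1 -2 -1 -1  0  0]
  M: [ 1  1  0  0  1  1]
  L: [-1  0  1  0  0 -3]
Echelon form has 3 nonzero rows (pivots: μ,σ,ω)
6 vars − rank 3 = 3 Π groups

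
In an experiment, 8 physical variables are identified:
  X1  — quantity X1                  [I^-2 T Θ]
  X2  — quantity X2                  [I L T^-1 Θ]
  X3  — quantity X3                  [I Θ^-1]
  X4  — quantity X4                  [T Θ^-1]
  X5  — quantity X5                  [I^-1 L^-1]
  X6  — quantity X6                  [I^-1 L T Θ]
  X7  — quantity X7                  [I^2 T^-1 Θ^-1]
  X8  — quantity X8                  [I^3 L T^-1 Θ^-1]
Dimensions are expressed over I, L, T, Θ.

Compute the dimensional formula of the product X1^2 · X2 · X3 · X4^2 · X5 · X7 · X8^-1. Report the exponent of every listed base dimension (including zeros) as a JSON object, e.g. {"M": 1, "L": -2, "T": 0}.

Exponent matrix [I,L,T,Θ] × [X1,X2,X3,X4,X5,X6,X7,X8]:
  I: [-2  1  1  0 -1 -1  2  3]
  L: [ 0  1  0  0 -1  1  0  1]
  T: [ 1 -1  0  1  0  1 -1 -1]
  Θ: [ 1  1 -1 -1  0  1 -1 -1]
  [I]: (2)·-2+(1)·1+(1)·1+(2)·0+(1)·-1+(1)·2+(-1)·3 = -4
  [L]: (2)·0+(1)·1+(1)·0+(2)·0+(1)·-1+(1)·0+(-1)·1 = -1
  [T]: (2)·1+(1)·-1+(1)·0+(2)·1+(1)·0+(1)·-1+(-1)·-1 = 3
  [Θ]: (2)·1+(1)·1+(1)·-1+(2)·-1+(1)·0+(1)·-1+(-1)·-1 = 0
⇒ I^-4 L^-1 T^3

{"I": -4, "L": -1, "T": 3, "Θ": 0}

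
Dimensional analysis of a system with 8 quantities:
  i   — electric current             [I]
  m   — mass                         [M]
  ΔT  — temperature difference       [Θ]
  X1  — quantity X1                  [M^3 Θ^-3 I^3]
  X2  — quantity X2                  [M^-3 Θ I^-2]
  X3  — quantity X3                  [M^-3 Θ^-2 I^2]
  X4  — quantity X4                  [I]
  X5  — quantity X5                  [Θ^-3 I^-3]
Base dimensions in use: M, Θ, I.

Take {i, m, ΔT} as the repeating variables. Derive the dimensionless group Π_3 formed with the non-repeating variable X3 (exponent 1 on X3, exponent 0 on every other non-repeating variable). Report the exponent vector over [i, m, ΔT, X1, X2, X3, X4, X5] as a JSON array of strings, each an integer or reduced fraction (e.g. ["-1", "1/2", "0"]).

Exponent matrix [M,Θ,I] × [i,m,ΔT,X1,X2,X3,X4,X5]:
  M: [ 0  1  0  3 -3 -3  0  0]
  Θ: [ 0  0  1 -3  1 -2  0 -3]
  I: [ 1  0  0  3 -2  2  1 -3]
Echelon form has 3 nonzero rows (pivots: i,m,ΔT)
Pivot set = {i,m,ΔT}, free = {X1,X2,X3,X4,X5}
RREF:
  r0: [   1    0    0    3   -2    2    1   -3]
  r1: [   0    1    0    3   -3   -3    0    0]
  r2: [   0    0    1   -3    1   -2    0   -3]
Fix exponent of X3 at 1, X1 at 0, X2 at 0, X4 at 0, X5 at 0; solve each RREF row for its pivot's exponent:
  r0: exp(i) + (2)·1 = 0 ⇒ exp(i) = -2
  r1: exp(m) + (-3)·1 = 0 ⇒ exp(m) = 3
  r2: exp(ΔT) + (-2)·1 = 0 ⇒ exp(ΔT) = 2
Π_3 = i^-2 · m^3 · ΔT^2 · X3

["-2", "3", "2", "0", "0", "1", "0", "0"]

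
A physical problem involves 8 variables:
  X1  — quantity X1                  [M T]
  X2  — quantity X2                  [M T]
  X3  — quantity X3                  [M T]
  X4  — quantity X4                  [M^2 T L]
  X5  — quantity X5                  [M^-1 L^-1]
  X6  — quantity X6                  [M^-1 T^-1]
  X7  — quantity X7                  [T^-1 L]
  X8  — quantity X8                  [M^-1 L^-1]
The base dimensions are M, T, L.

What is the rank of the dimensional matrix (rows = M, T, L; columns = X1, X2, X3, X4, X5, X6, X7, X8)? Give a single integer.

Write exponents as rows M,T,L / cols X1,X2,X3,X4,X5,X6,X7,X8:
  M: [ 1  1  1  2 -1 -1  0 -1]
  T: [ 1  1  1  1  0 -1 -1  0]
  L: [ 0  0  0  1 -1  0  1 -1]
RREF → pivots at {X1,X4} ⇒ r = 2

2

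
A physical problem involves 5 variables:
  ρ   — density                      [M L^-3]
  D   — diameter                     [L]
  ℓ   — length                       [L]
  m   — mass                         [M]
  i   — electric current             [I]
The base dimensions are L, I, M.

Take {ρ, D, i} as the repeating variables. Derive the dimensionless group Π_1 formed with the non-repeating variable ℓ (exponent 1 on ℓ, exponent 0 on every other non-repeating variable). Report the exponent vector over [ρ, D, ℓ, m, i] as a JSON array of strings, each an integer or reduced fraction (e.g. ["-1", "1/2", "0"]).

Dimensional matrix (L×I×M by ρ×D×ℓ×m×i):
  L: [-3  1  1  0  0]
  I: [ 0  0  0  0  1]
  M: [ 1  0  0  1  0]
Row reduction gives pivot columns ρ,D,i; rank = 3
Repeat: ρ,D,i; free: ℓ,m
RREF:
  r0: [   1    0    0    1    0]
  r1: [   0    1    1    3    0]
  r2: [   0    0    0    0    1]
Fix exponent of ℓ at 1, m at 0; solve each RREF row for its pivot's exponent:
  r0: exp(ρ) + (0)·1 = 0 ⇒ exp(ρ) = 0
  r1: exp(D) + (1)·1 = 0 ⇒ exp(D) = -1
  r2: exp(i) + (0)·1 = 0 ⇒ exp(i) = 0
Π_1 = D^-1 · ℓ

["0", "-1", "1", "0", "0"]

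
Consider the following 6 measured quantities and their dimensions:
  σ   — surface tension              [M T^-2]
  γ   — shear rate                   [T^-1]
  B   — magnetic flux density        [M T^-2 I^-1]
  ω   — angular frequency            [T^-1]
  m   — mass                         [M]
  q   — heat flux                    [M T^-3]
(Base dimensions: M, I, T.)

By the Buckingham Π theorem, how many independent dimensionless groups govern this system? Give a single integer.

Exponent matrix [M,I,T] × [σ,γ,B,ω,m,q]:
  M: [ 1  0  1  0  1  1]
  I: [ 0  0 -1  0  0  0]
  T: [-2 -1 -2 -1  0 -3]
Row reduction gives pivot columns σ,γ,B; rank = 3
Π count = n − r = 6 − 3 = 3

3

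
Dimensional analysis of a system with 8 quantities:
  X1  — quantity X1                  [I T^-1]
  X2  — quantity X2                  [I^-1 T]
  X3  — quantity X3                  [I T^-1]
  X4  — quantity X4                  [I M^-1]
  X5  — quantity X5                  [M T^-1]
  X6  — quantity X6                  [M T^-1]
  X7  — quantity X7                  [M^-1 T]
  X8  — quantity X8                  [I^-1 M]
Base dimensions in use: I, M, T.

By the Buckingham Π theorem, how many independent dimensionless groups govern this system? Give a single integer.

Write exponents as rows I,M,T / cols X1,X2,X3,X4,X5,X6,X7,X8:
  I: [ 1 -1  1  1  0  0  0 -1]
  M: [ 0  0  0 -1  1  1 -1  1]
  T: [-1  1 -1  0 -1 -1  1  0]
Echelon form has 2 nonzero rows (pivots: X1,X4)
n=8, r=2 ⇒ 6 dimensionless groups

6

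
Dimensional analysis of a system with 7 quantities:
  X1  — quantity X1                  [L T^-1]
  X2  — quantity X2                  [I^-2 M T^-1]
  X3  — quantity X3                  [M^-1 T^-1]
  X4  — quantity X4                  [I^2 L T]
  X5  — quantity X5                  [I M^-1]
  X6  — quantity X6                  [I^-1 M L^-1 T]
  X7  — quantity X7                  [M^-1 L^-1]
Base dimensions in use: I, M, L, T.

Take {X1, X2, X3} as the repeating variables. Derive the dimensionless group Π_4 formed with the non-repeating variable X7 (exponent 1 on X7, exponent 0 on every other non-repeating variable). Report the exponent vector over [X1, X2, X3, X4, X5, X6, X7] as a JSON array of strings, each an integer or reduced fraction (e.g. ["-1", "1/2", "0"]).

Write exponents as rows I,M,L,T / cols X1,X2,X3,X4,X5,X6,X7:
  I: [ 0 -2  0  2  1 -1  0]
  M: [ 0  1 -1  0 -1  1 -1]
  L: [ 1  0  0  1  0 -1 -1]
  T: [-1 -1 -1  1  0  1  0]
RREF → pivots at {X1,X2,X3} ⇒ r = 3
Repeat: X1,X2,X3; free: X4,X5,X6,X7
RREF:
  r0: [   1    0    0    1    0   -1   -1]
  r1: [   0    1    0   -1 -1/2  1/2    0]
  r2: [   0    0    1   -1  1/2 -1/2    1]
  r3: [   0    0    0    0    0    0    0]
Fix exponent of X7 at 1, X4 at 0, X5 at 0, X6 at 0; solve each RREF row for its pivot's exponent:
  r0: exp(X1) + (-1)·1 = 0 ⇒ exp(X1) = 1
  r1: exp(X2) + (0)·1 = 0 ⇒ exp(X2) = 0
  r2: exp(X3) + (1)·1 = 0 ⇒ exp(X3) = -1
Π_4 = X1 · X3^-1 · X7

["1", "0", "-1", "0", "0", "0", "1"]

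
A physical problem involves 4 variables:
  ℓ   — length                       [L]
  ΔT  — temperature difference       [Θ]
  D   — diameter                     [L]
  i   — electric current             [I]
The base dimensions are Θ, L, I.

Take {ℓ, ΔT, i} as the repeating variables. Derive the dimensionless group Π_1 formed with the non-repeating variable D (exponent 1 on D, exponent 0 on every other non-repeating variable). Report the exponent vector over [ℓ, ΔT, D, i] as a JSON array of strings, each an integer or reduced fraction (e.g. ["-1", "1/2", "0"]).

Dimensional matrix (Θ×L×I by ℓ×ΔT×D×i):
  Θ: [ 0  1  0  0]
  L: [ 1  0  1  0]
  I: [ 0  0  0  1]
RREF → pivots at {ℓ,ΔT,i} ⇒ r = 3
Pivot set = {ℓ,ΔT,i}, free = {D}
RREF:
  r0: [   1    0    1    0]
  r1: [   0    1    0    0]
  r2: [   0    0    0    1]
Fix exponent of D at 1; solve each RREF row for its pivot's exponent:
  r0: exp(ℓ) + (1)·1 = 0 ⇒ exp(ℓ) = -1
  r1: exp(ΔT) + (0)·1 = 0 ⇒ exp(ΔT) = 0
  r2: exp(i) + (0)·1 = 0 ⇒ exp(i) = 0
Π_1 = ℓ^-1 · D

["-1", "0", "1", "0"]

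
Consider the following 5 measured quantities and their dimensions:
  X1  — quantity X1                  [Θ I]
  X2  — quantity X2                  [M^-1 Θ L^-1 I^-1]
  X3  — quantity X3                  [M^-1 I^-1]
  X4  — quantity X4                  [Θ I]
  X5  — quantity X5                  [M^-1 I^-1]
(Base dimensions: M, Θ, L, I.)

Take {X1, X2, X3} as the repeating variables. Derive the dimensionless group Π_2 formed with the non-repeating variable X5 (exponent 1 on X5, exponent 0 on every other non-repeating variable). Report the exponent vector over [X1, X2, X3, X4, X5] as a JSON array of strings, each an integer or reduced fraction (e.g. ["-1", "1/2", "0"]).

Exponent matrix [M,Θ,L,I] × [X1,X2,X3,X4,X5]:
  M: [ 0 -1 -1  0 -1]
  Θ: [ 1  1  0  1  0]
  L: [ 0 -1  0  0  0]
  I: [ 1 -1 -1  1 -1]
Row reduction gives pivot columns X1,X2,X3; rank = 3
Repeat: X1,X2,X3; free: X4,X5
RREF:
  r0: [   1    0    0    1    0]
  r1: [   0    1    0    0    0]
  r2: [   0    0    1    0    1]
  r3: [   0    0    0    0    0]
Fix exponent of X5 at 1, X4 at 0; solve each RREF row for its pivot's exponent:
  r0: exp(X1) + (0)·1 = 0 ⇒ exp(X1) = 0
  r1: exp(X2) + (0)·1 = 0 ⇒ exp(X2) = 0
  r2: exp(X3) + (1)·1 = 0 ⇒ exp(X3) = -1
Π_2 = X3^-1 · X5

["0", "0", "-1", "0", "1"]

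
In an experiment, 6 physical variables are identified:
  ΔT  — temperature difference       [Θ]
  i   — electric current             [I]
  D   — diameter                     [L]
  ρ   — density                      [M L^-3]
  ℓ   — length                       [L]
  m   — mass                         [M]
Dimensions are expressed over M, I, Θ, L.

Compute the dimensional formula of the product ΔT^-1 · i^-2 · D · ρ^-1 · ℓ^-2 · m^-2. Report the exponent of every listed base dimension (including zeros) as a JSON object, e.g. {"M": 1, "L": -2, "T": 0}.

Exponent matrix [M,I,Θ,L] × [ΔT,i,D,ρ,ℓ,m]:
  M: [ 0  0  0  1  0  1]
  I: [ 0  1  0  0  0  0]
  Θ: [ 1  0  0  0  0  0]
  L: [ 0  0  1 -3  1  0]
  [M]: (-1)·0+(-2)·0+(1)·0+(-1)·1+(-2)·0+(-2)·1 = -3
  [I]: (-1)·0+(-2)·1+(1)·0+(-1)·0+(-2)·0+(-2)·0 = -2
  [Θ]: (-1)·1+(-2)·0+(1)·0+(-1)·0+(-2)·0+(-2)·0 = -1
  [L]: (-1)·0+(-2)·0+(1)·1+(-1)·-3+(-2)·1+(-2)·0 = 2
⇒ M^-3 I^-2 Θ^-1 L^2

{"M": -3, "I": -2, "Θ": -1, "L": 2}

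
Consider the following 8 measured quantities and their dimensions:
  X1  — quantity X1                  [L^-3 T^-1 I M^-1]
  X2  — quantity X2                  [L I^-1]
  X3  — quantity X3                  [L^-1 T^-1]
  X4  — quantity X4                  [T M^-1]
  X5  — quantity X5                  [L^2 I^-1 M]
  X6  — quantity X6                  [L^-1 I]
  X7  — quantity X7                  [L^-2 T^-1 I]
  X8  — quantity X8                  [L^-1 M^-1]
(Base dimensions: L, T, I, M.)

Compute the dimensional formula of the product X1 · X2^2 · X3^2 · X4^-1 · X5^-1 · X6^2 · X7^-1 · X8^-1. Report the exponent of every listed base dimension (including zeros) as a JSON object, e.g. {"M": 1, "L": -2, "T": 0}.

{"L": -4, "T": -3, "I": 1, "M": 0}

Write exponents as rows L,T,I,M / cols X1,X2,X3,X4,X5,X6,X7,X8:
  L: [-3  1 -1  0  2 -1 -2 -1]
  T: [-1  0 -1  1  0  0 -1  0]
  I: [ 1 -1  0  0 -1  1  1  0]
  M: [-1  0  0 -1  1  0  0 -1]
  [L]: (1)·-3+(2)·1+(2)·-1+(-1)·0+(-1)·2+(2)·-1+(-1)·-2+(-1)·-1 = -4
  [T]: (1)·-1+(2)·0+(2)·-1+(-1)·1+(-1)·0+(2)·0+(-1)·-1+(-1)·0 = -3
  [I]: (1)·1+(2)·-1+(2)·0+(-1)·0+(-1)·-1+(2)·1+(-1)·1+(-1)·0 = 1
  [M]: (1)·-1+(2)·0+(2)·0+(-1)·-1+(-1)·1+(2)·0+(-1)·0+(-1)·-1 = 0
⇒ L^-4 T^-3 I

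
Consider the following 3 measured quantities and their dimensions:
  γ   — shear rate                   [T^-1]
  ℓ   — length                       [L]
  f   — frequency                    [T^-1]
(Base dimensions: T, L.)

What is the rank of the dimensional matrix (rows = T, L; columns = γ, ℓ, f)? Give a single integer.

2

Exponent matrix [T,L] × [γ,ℓ,f]:
  T: [-1  0 -1]
  L: [ 0  1  0]
RREF → pivots at {γ,ℓ} ⇒ r = 2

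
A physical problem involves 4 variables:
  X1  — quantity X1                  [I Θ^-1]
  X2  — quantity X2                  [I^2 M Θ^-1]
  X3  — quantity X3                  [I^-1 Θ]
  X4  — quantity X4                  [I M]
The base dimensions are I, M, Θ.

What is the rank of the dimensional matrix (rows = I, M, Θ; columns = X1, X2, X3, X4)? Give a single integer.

2

Exponent matrix [I,M,Θ] × [X1,X2,X3,X4]:
  I: [ 1  2 -1  1]
  M: [ 0  1  0  1]
  Θ: [-1 -1  1  0]
Row reduction gives pivot columns X1,X2; rank = 2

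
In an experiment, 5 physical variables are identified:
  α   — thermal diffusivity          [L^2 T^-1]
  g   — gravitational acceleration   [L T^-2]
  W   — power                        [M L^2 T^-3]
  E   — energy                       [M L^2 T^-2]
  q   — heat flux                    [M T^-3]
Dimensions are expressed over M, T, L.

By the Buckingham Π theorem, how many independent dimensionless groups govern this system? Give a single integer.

Exponent matrix [M,T,L] × [α,g,W,E,q]:
  M: [ 0  0  1  1  1]
  T: [-1 -2 -3 -2 -3]
  L: [ 2  1  2  2  0]
Row reduction gives pivot columns α,g,W; rank = 3
5 vars − rank 3 = 2 Π groups

2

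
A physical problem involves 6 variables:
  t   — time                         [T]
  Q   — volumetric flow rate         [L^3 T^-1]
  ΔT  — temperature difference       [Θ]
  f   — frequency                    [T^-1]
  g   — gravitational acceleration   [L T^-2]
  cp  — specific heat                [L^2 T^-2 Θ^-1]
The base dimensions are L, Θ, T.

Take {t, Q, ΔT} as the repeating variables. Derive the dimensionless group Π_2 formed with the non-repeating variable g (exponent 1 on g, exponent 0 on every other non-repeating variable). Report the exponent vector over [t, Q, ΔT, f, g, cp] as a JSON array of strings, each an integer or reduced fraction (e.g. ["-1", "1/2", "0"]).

Dimensional matrix (L×Θ×T by t×Q×ΔT×f×g×cp):
  L: [ 0  3  0  0  1  2]
  Θ: [ 0  0  1  0  0 -1]
  T: [ 1 -1  0 -1 -2 -2]
RREF → pivots at {t,Q,ΔT} ⇒ r = 3
Repeat: t,Q,ΔT; free: f,g,cp
RREF:
  r0: [   1    0    0   -1 -5/3 -4/3]
  r1: [   0    1    0    0  1/3  2/3]
  r2: [   0    0    1    0    0   -1]
Fix exponent of g at 1, f at 0, cp at 0; solve each RREF row for its pivot's exponent:
  r0: exp(t) + (-5/3)·1 = 0 ⇒ exp(t) = 5/3
  r1: exp(Q) + (1/3)·1 = 0 ⇒ exp(Q) = -1/3
  r2: exp(ΔT) + (0)·1 = 0 ⇒ exp(ΔT) = 0
Π_2 = t^(5/3) · Q^(-1/3) · g

["5/3", "-1/3", "0", "0", "1", "0"]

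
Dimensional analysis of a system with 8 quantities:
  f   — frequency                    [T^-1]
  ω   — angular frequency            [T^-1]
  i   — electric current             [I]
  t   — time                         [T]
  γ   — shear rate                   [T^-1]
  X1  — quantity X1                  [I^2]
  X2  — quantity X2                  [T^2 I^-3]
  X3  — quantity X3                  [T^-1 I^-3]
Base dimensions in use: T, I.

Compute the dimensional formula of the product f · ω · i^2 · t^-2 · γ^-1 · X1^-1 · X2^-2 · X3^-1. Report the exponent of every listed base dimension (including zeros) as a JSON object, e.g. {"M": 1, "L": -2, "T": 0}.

Dimensional matrix (T×I by f×ω×i×t×γ×X1×X2×X3):
  T: [-1 -1  0  1 -1  0  2 -1]
  I: [ 0  0  1  0  0  2 -3 -3]
  [T]: (1)·-1+(1)·-1+(2)·0+(-2)·1+(-1)·-1+(-1)·0+(-2)·2+(-1)·-1 = -6
  [I]: (1)·0+(1)·0+(2)·1+(-2)·0+(-1)·0+(-1)·2+(-2)·-3+(-1)·-3 = 9
⇒ T^-6 I^9

{"T": -6, "I": 9}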